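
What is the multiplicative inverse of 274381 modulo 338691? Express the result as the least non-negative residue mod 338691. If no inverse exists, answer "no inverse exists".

Extended Euclidean algorithm:
338691 = 1·274381 + 64310
274381 = 4·64310 + 17141
64310 = 3·17141 + 12887
17141 = 1·12887 + 4254
12887 = 3·4254 + 125
4254 = 34·125 + 4
125 = 31·4 + 1
4 = 4·1 + 0
The gcd is 1. Working backward:
1 = 125 − 31·4
1 = −31·4254 + 1055·125
1 = 1055·12887 − 3196·4254
1 = −3196·17141 + 4251·12887
1 = 4251·64310 − 15949·17141
1 = −15949·274381 + 68047·64310
1 = 68047·338691 − 83996·274381
So 274381·(-83996) ≡ 1 (mod 338691), and -83996 ≡ 254695 (mod 338691).

254695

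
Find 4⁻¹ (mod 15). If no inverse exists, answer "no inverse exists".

4

Extended Euclidean algorithm:
15 = 3×4 + 3
4 = 1×3 + 1
3 = 3×1 + 0
gcd = 1, so the inverse exists. Back-substitute:
1 = 4 − 3
1 = −15 + 4·4
So 4·4 ≡ 1 (mod 15).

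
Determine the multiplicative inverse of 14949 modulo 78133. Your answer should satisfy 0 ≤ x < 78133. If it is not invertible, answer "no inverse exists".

Euclidean algorithm on 78133, 14949:
78133 = 5*14949 + 3388
14949 = 4*3388 + 1397
3388 = 2*1397 + 594
1397 = 2*594 + 209
594 = 2*209 + 176
209 = 1*176 + 33
176 = 5*33 + 11
33 = 3*11 + 0
Since gcd = 11 > 1, 14949 is not a unit mod 78133.

no inverse exists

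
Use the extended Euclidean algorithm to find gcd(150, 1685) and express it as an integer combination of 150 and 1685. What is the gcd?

5

Euclidean algorithm:
1685 = 11*150 + 35
150 = 4*35 + 10
35 = 3*10 + 5
10 = 2*5 + 0
gcd(150, 1685) = 5.
Back-substituting:
5 = 35 − 3·10
5 = −3·150 + 13·35
5 = 13·1685 − 146·150
So 5 = (13)·1685 + (-146)·150.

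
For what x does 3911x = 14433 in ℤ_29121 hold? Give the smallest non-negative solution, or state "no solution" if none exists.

21165

First find gcd(3911, 29121):
29121 = 7×3911 + 1744
3911 = 2×1744 + 423
1744 = 4×423 + 52
423 = 8×52 + 7
52 = 7×7 + 3
7 = 2×3 + 1
3 = 3×1 + 0
gcd = 1, so a unique solution mod 29121 exists.
Back-substitute for the Bézout coefficients:
1 = 7 − 2·3
1 = −2·52 + 15·7
1 = 15·423 − 122·52
1 = −122·1744 + 503·423
1 = 503·3911 − 1128·1744
1 = −1128·29121 + 8399·3911
So 3911·(8399) ≡ 1 (mod 29121), giving 3911⁻¹ ≡ 8399.
x ≡ 3911⁻¹·14433 ≡ 8399·14433 ≡ 21165 (mod 29121).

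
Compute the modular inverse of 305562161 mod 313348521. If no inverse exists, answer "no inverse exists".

Apply the Euclidean algorithm to 313348521 and 305562161:
313348521 = 1×305562161 + 7786360
305562161 = 39×7786360 + 1894121
7786360 = 4×1894121 + 209876
1894121 = 9×209876 + 5237
209876 = 40×5237 + 396
5237 = 13×396 + 89
396 = 4×89 + 40
89 = 2×40 + 9
40 = 4×9 + 4
9 = 2×4 + 1
4 = 4×1 + 0
gcd = 1, so the inverse exists. Back-substitute:
1 = 9 − 2·4
1 = −2·40 + 9·9
1 = 9·89 − 20·40
1 = −20·396 + 89·89
1 = 89·5237 − 1177·396
1 = −1177·209876 + 47169·5237
1 = 47169·1894121 − 425698·209876
1 = −425698·7786360 + 1749961·1894121
1 = 1749961·305562161 − 68674177·7786360
1 = −68674177·313348521 + 70424138·305562161
So 305562161·70424138 ≡ 1 (mod 313348521).

70424138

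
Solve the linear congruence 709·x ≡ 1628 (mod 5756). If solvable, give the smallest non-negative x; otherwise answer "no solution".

2860

First find gcd(709, 5756):
5756 = 8·709 + 84
709 = 8·84 + 37
84 = 2·37 + 10
37 = 3·10 + 7
10 = 1·7 + 3
7 = 2·3 + 1
3 = 3·1 + 0
gcd = 1, so a unique solution mod 5756 exists.
Back-substitute for the Bézout coefficients:
1 = 7 − 2·3
1 = −2·10 + 3·7
1 = 3·37 − 11·10
1 = −11·84 + 25·37
1 = 25·709 − 211·84
1 = −211·5756 + 1713·709
So 709·(1713) ≡ 1 (mod 5756), giving 709⁻¹ ≡ 1713.
x ≡ 709⁻¹·1628 ≡ 1713·1628 ≡ 2860 (mod 5756).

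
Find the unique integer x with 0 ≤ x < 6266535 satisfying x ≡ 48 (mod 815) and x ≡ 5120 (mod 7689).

5595023

Write x = 48 + 815·k. Then 815·k ≡ 5120 − 48 ≡ 5072 (mod 7689).
Need 815⁻¹ mod 7689. Extended Euclid on (7689, 815):
7689 = 9*815 + 354
815 = 2*354 + 107
354 = 3*107 + 33
107 = 3*33 + 8
33 = 4*8 + 1
8 = 8*1 + 0
Back-substitute:
1 = 33 − 4·8
1 = −4·107 + 13·33
1 = 13·354 − 43·107
1 = −43·815 + 99·354
1 = 99·7689 − 934·815
815⁻¹ ≡ 6755 (mod 7689), so k ≡ 6755·5072 ≡ 6865 (mod 7689).
x = 48 + 815·6865 = 5595023.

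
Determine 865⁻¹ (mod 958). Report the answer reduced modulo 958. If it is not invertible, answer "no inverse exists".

Extended Euclidean algorithm:
958 = 1·865 + 93
865 = 9·93 + 28
93 = 3·28 + 9
28 = 3·9 + 1
9 = 9·1 + 0
The gcd is 1. Working backward:
1 = 28 − 3·9
1 = −3·93 + 10·28
1 = 10·865 − 93·93
1 = −93·958 + 103·865
So 865·103 ≡ 1 (mod 958).

103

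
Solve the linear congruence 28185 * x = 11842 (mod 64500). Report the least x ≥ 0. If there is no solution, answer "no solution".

gcd(28185, 64500):
64500 = 2·28185 + 8130
28185 = 3·8130 + 3795
8130 = 2·3795 + 540
3795 = 7·540 + 15
540 = 36·15 + 0
gcd = 15, but 15 ∤ 11842, so the congruence has no solution.

no solution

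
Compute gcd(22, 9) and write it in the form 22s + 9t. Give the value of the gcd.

1

Euclidean algorithm:
22 = 2·9 + 4
9 = 2·4 + 1
4 = 4·1 + 0
gcd(22, 9) = 1.
Express as a combination:
1 = 9 − 2·4
1 = −2·22 + 5·9
So 1 = (-2)·22 + (5)·9.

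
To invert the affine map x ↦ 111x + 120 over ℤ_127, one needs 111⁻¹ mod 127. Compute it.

Extended Euclidean algorithm:
127 = 1×111 + 16
111 = 6×16 + 15
16 = 1×15 + 1
15 = 15×1 + 0
gcd = 1, so the inverse exists. Back-substitute:
1 = 16 − 15
1 = −111 + 7·16
1 = 7·127 − 8·111
Hence 111⁻¹ ≡ -8 ≡ 119 (mod 127).

119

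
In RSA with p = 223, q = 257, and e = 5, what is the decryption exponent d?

22733

φ(n) = (p−1)(q−1) = 222·256 = 56832.
Need d with 5·d ≡ 1 (mod 56832). Apply the extended Euclidean algorithm:
56832 = 11366*5 + 2
5 = 2*2 + 1
2 = 2*1 + 0
Back-substitute:
1 = 5 − 2·2
1 = −2·56832 + 22733·5
So 5·22733 ≡ 1 (mod 56832), hence d = 22733.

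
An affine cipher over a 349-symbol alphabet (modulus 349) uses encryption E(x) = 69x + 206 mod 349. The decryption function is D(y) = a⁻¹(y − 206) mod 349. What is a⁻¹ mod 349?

Run Euclid on (349, 69):
349 = 5·69 + 4
69 = 17·4 + 1
4 = 4·1 + 0
gcd = 1, so the inverse exists. Back-substitute:
1 = 69 − 17·4
1 = −17·349 + 86·69
So 69·86 ≡ 1 (mod 349).

86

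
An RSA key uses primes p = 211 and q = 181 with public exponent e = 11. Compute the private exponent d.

φ(n) = (p−1)(q−1) = 210·180 = 37800.
Need d with 11·d ≡ 1 (mod 37800). Apply the extended Euclidean algorithm:
37800 = 3436×11 + 4
11 = 2×4 + 3
4 = 1×3 + 1
3 = 3×1 + 0
Back-substitute:
1 = 4 − 3
1 = −11 + 3·4
1 = 3·37800 − 10309·11
So 11·(-10309) ≡ 1 (mod 37800), hence d ≡ -10309 ≡ 27491 (mod 37800).

27491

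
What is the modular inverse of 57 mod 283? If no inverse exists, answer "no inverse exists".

144

Extended Euclidean algorithm:
283 = 4×57 + 55
57 = 1×55 + 2
55 = 27×2 + 1
2 = 2×1 + 0
gcd = 1, so the inverse exists. Back-substitute:
1 = 55 − 27·2
1 = −27·57 + 28·55
1 = 28·283 − 139·57
Hence 57⁻¹ ≡ -139 ≡ 144 (mod 283).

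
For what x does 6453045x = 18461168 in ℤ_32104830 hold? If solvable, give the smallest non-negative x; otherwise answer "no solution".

gcd(6453045, 32104830):
32104830 = 4·6453045 + 6292650
6453045 = 1·6292650 + 160395
6292650 = 39·160395 + 37245
160395 = 4·37245 + 11415
37245 = 3·11415 + 3000
11415 = 3·3000 + 2415
3000 = 1·2415 + 585
2415 = 4·585 + 75
585 = 7·75 + 60
75 = 1·60 + 15
60 = 4·15 + 0
gcd = 15, but 15 ∤ 18461168, so the congruence has no solution.

no solution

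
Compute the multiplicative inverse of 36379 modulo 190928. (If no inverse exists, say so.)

5411

Run Euclid on (190928, 36379):
190928 = 5×36379 + 9033
36379 = 4×9033 + 247
9033 = 36×247 + 141
247 = 1×141 + 106
141 = 1×106 + 35
106 = 3×35 + 1
35 = 35×1 + 0
The gcd is 1. Working backward:
1 = 106 − 3·35
1 = −3·141 + 4·106
1 = 4·247 − 7·141
1 = −7·9033 + 256·247
1 = 256·36379 − 1031·9033
1 = −1031·190928 + 5411·36379
So 36379·5411 ≡ 1 (mod 190928).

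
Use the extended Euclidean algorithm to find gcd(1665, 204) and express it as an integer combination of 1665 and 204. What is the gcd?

Euclidean algorithm:
1665 = 8*204 + 33
204 = 6*33 + 6
33 = 5*6 + 3
6 = 2*3 + 0
gcd(1665, 204) = 3.
Working backward:
3 = 33 − 5·6
3 = −5·204 + 31·33
3 = 31·1665 − 253·204
So 3 = (31)·1665 + (-253)·204.

3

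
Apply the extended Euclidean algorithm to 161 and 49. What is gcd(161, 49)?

Repeated division:
161 = 3*49 + 14
49 = 3*14 + 7
14 = 2*7 + 0
gcd(161, 49) = 7.
Working backward:
7 = 49 − 3·14
7 = −3·161 + 10·49
So 7 = (-3)·161 + (10)·49.

7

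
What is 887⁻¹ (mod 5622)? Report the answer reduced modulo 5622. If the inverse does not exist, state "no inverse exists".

431

gcd(5622, 887) by repeated division:
5622 = 6×887 + 300
887 = 2×300 + 287
300 = 1×287 + 13
287 = 22×13 + 1
13 = 13×1 + 0
The gcd is 1. Working backward:
1 = 287 − 22·13
1 = −22·300 + 23·287
1 = 23·887 − 68·300
1 = −68·5622 + 431·887
So 887·431 ≡ 1 (mod 5622).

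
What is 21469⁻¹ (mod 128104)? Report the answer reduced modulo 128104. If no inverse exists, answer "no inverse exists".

gcd(128104, 21469) by repeated division:
128104 = 5·21469 + 20759
21469 = 1·20759 + 710
20759 = 29·710 + 169
710 = 4·169 + 34
169 = 4·34 + 33
34 = 1·33 + 1
33 = 33·1 + 0
gcd = 1, so the inverse exists. Back-substitute:
1 = 34 − 33
1 = −169 + 5·34
1 = 5·710 − 21·169
1 = −21·20759 + 614·710
1 = 614·21469 − 635·20759
1 = −635·128104 + 3789·21469
So 21469·3789 ≡ 1 (mod 128104).

3789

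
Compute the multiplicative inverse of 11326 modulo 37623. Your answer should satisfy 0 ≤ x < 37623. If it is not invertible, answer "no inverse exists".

Apply the Euclidean algorithm to 37623 and 11326:
37623 = 3×11326 + 3645
11326 = 3×3645 + 391
3645 = 9×391 + 126
391 = 3×126 + 13
126 = 9×13 + 9
13 = 1×9 + 4
9 = 2×4 + 1
4 = 4×1 + 0
The gcd is 1. Working backward:
1 = 9 − 2·4
1 = −2·13 + 3·9
1 = 3·126 − 29·13
1 = −29·391 + 90·126
1 = 90·3645 − 839·391
1 = −839·11326 + 2607·3645
1 = 2607·37623 − 8660·11326
Hence 11326⁻¹ ≡ -8660 ≡ 28963 (mod 37623).

28963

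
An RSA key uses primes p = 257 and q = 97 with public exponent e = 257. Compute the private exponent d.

φ(n) = (p−1)(q−1) = 256·96 = 24576.
Need d with 257·d ≡ 1 (mod 24576). Apply the extended Euclidean algorithm:
24576 = 95·257 + 161
257 = 1·161 + 96
161 = 1·96 + 65
96 = 1·65 + 31
65 = 2·31 + 3
31 = 10·3 + 1
3 = 3·1 + 0
Back-substitute:
1 = 31 − 10·3
1 = −10·65 + 21·31
1 = 21·96 − 31·65
1 = −31·161 + 52·96
1 = 52·257 − 83·161
1 = −83·24576 + 7937·257
So 257·7937 ≡ 1 (mod 24576), hence d = 7937.

7937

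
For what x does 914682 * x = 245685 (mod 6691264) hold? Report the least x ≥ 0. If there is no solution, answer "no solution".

no solution

gcd(914682, 6691264):
6691264 = 7*914682 + 288490
914682 = 3*288490 + 49212
288490 = 5*49212 + 42430
49212 = 1*42430 + 6782
42430 = 6*6782 + 1738
6782 = 3*1738 + 1568
1738 = 1*1568 + 170
1568 = 9*170 + 38
170 = 4*38 + 18
38 = 2*18 + 2
18 = 9*2 + 0
gcd = 2, but 2 ∤ 245685, so the congruence has no solution.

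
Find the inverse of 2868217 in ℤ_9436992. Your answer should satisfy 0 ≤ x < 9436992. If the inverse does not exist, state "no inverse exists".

Extended Euclidean algorithm:
9436992 = 3×2868217 + 832341
2868217 = 3×832341 + 371194
832341 = 2×371194 + 89953
371194 = 4×89953 + 11382
89953 = 7×11382 + 10279
11382 = 1×10279 + 1103
10279 = 9×1103 + 352
1103 = 3×352 + 47
352 = 7×47 + 23
47 = 2×23 + 1
23 = 23×1 + 0
Since gcd(2868217, 9436992) = 1, back-substitute to write 1 as a combination:
1 = 47 − 2·23
1 = −2·352 + 15·47
1 = 15·1103 − 47·352
1 = −47·10279 + 438·1103
1 = 438·11382 − 485·10279
1 = −485·89953 + 3833·11382
1 = 3833·371194 − 15817·89953
1 = −15817·832341 + 35467·371194
1 = 35467·2868217 − 122218·832341
1 = −122218·9436992 + 402121·2868217
So 2868217·402121 ≡ 1 (mod 9436992).

402121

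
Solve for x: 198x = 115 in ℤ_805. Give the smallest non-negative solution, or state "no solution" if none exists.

First find gcd(198, 805):
805 = 4*198 + 13
198 = 15*13 + 3
13 = 4*3 + 1
3 = 3*1 + 0
gcd = 1, so a unique solution mod 805 exists.
Back-substitute for the Bézout coefficients:
1 = 13 − 4·3
1 = −4·198 + 61·13
1 = 61·805 − 248·198
So 198·(-248) ≡ 1 (mod 805), giving 198⁻¹ ≡ 557.
x ≡ 198⁻¹·115 ≡ 557·115 ≡ 460 (mod 805).

460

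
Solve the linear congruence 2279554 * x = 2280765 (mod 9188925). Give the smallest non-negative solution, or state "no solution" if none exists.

2098110

First find gcd(2279554, 9188925):
9188925 = 4×2279554 + 70709
2279554 = 32×70709 + 16866
70709 = 4×16866 + 3245
16866 = 5×3245 + 641
3245 = 5×641 + 40
641 = 16×40 + 1
40 = 40×1 + 0
gcd = 1, so a unique solution mod 9188925 exists.
Back-substitute for the Bézout coefficients:
1 = 641 − 16·40
1 = −16·3245 + 81·641
1 = 81·16866 − 421·3245
1 = −421·70709 + 1765·16866
1 = 1765·2279554 − 56901·70709
1 = −56901·9188925 + 229369·2279554
So 2279554·(229369) ≡ 1 (mod 9188925), giving 2279554⁻¹ ≡ 229369.
x ≡ 2279554⁻¹·2280765 ≡ 229369·2280765 ≡ 2098110 (mod 9188925).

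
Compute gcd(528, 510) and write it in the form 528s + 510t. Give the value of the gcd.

Apply Euclid's algorithm to 528 and 510:
528 = 1*510 + 18
510 = 28*18 + 6
18 = 3*6 + 0
gcd(528, 510) = 6.
Express as a combination:
6 = 510 − 28·18
6 = −28·528 + 29·510
So 6 = (-28)·528 + (29)·510.

6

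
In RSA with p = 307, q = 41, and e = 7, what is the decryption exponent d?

φ(n) = (p−1)(q−1) = 306·40 = 12240.
Need d with 7·d ≡ 1 (mod 12240). Apply the extended Euclidean algorithm:
12240 = 1748×7 + 4
7 = 1×4 + 3
4 = 1×3 + 1
3 = 3×1 + 0
Back-substitute:
1 = 4 − 3
1 = −7 + 2·4
1 = 2·12240 − 3497·7
So 7·(-3497) ≡ 1 (mod 12240), hence d ≡ -3497 ≡ 8743 (mod 12240).

8743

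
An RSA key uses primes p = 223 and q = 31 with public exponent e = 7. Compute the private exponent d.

1903

φ(n) = (p−1)(q−1) = 222·30 = 6660.
Need d with 7·d ≡ 1 (mod 6660). Apply the extended Euclidean algorithm:
6660 = 951·7 + 3
7 = 2·3 + 1
3 = 3·1 + 0
Back-substitute:
1 = 7 − 2·3
1 = −2·6660 + 1903·7
So 7·1903 ≡ 1 (mod 6660), hence d = 1903.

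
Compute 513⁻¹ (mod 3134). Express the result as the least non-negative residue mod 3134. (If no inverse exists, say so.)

Extended Euclidean algorithm:
3134 = 6*513 + 56
513 = 9*56 + 9
56 = 6*9 + 2
9 = 4*2 + 1
2 = 2*1 + 0
gcd = 1, so the inverse exists. Back-substitute:
1 = 9 − 4·2
1 = −4·56 + 25·9
1 = 25·513 − 229·56
1 = −229·3134 + 1399·513
So 513·1399 ≡ 1 (mod 3134).

1399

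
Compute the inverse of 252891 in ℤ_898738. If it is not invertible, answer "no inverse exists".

Apply the Euclidean algorithm to 898738 and 252891:
898738 = 3·252891 + 140065
252891 = 1·140065 + 112826
140065 = 1·112826 + 27239
112826 = 4·27239 + 3870
27239 = 7·3870 + 149
3870 = 25·149 + 145
149 = 1·145 + 4
145 = 36·4 + 1
4 = 4·1 + 0
gcd = 1, so the inverse exists. Back-substitute:
1 = 145 − 36·4
1 = −36·149 + 37·145
1 = 37·3870 − 961·149
1 = −961·27239 + 6764·3870
1 = 6764·112826 − 28017·27239
1 = −28017·140065 + 34781·112826
1 = 34781·252891 − 62798·140065
1 = −62798·898738 + 223175·252891
So 252891·223175 ≡ 1 (mod 898738).

223175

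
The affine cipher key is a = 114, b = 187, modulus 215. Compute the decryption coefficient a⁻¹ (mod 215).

149

Extended Euclidean algorithm:
215 = 1*114 + 101
114 = 1*101 + 13
101 = 7*13 + 10
13 = 1*10 + 3
10 = 3*3 + 1
3 = 3*1 + 0
gcd = 1, so the inverse exists. Back-substitute:
1 = 10 − 3·3
1 = −3·13 + 4·10
1 = 4·101 − 31·13
1 = −31·114 + 35·101
1 = 35·215 − 66·114
Thus 114·(-66) ≡ 1 (mod 215); reducing, -66 mod 215 = 149.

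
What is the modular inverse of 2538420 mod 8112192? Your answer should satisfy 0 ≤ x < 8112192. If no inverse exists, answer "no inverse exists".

Euclidean algorithm on 8112192, 2538420:
8112192 = 3×2538420 + 496932
2538420 = 5×496932 + 53760
496932 = 9×53760 + 13092
53760 = 4×13092 + 1392
13092 = 9×1392 + 564
1392 = 2×564 + 264
564 = 2×264 + 36
264 = 7×36 + 12
36 = 3×12 + 0
Since gcd = 12 > 1, 2538420 is not a unit mod 8112192.

no inverse exists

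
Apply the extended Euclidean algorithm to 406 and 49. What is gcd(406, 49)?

Repeated division:
406 = 8*49 + 14
49 = 3*14 + 7
14 = 2*7 + 0
gcd(406, 49) = 7.
Back-substituting:
7 = 49 − 3·14
7 = −3·406 + 25·49
So 7 = (-3)·406 + (25)·49.

7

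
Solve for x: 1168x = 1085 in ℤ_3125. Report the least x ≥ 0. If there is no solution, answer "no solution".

First find gcd(1168, 3125):
3125 = 2×1168 + 789
1168 = 1×789 + 379
789 = 2×379 + 31
379 = 12×31 + 7
31 = 4×7 + 3
7 = 2×3 + 1
3 = 3×1 + 0
gcd = 1, so a unique solution mod 3125 exists.
Back-substitute for the Bézout coefficients:
1 = 7 − 2·3
1 = −2·31 + 9·7
1 = 9·379 − 110·31
1 = −110·789 + 229·379
1 = 229·1168 − 339·789
1 = −339·3125 + 907·1168
So 1168·(907) ≡ 1 (mod 3125), giving 1168⁻¹ ≡ 907.
x ≡ 1168⁻¹·1085 ≡ 907·1085 ≡ 2845 (mod 3125).

2845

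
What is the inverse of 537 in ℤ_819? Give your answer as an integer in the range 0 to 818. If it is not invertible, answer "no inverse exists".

no inverse exists

Compute gcd(537, 819):
819 = 1·537 + 282
537 = 1·282 + 255
282 = 1·255 + 27
255 = 9·27 + 12
27 = 2·12 + 3
12 = 4·3 + 0
gcd(537, 819) = 3 ≠ 1, so 537 has no multiplicative inverse modulo 819.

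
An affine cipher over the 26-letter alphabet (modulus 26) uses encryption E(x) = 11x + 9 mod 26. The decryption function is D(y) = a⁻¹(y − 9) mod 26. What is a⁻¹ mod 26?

19

Apply the Euclidean algorithm to 26 and 11:
26 = 2*11 + 4
11 = 2*4 + 3
4 = 1*3 + 1
3 = 3*1 + 0
Since gcd(11, 26) = 1, back-substitute to write 1 as a combination:
1 = 4 − 3
1 = −11 + 3·4
1 = 3·26 − 7·11
Thus 11·(-7) ≡ 1 (mod 26); reducing, -7 mod 26 = 19.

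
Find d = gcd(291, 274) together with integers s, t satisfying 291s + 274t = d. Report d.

Repeated division:
291 = 1*274 + 17
274 = 16*17 + 2
17 = 8*2 + 1
2 = 2*1 + 0
gcd(291, 274) = 1.
Working backward:
1 = 17 − 8·2
1 = −8·274 + 129·17
1 = 129·291 − 137·274
So 1 = (129)·291 + (-137)·274.

1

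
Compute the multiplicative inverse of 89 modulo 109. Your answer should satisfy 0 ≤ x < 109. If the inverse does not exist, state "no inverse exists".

49

Apply the Euclidean algorithm to 109 and 89:
109 = 1×89 + 20
89 = 4×20 + 9
20 = 2×9 + 2
9 = 4×2 + 1
2 = 2×1 + 0
gcd = 1, so the inverse exists. Back-substitute:
1 = 9 − 4·2
1 = −4·20 + 9·9
1 = 9·89 − 40·20
1 = −40·109 + 49·89
So 89·49 ≡ 1 (mod 109).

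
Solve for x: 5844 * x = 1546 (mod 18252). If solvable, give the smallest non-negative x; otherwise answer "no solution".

gcd(5844, 18252):
18252 = 3*5844 + 720
5844 = 8*720 + 84
720 = 8*84 + 48
84 = 1*48 + 36
48 = 1*36 + 12
36 = 3*12 + 0
gcd = 12, but 12 ∤ 1546, so the congruence has no solution.

no solution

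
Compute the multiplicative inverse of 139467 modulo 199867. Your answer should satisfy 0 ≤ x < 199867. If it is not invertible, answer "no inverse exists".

27806

Extended Euclidean algorithm:
199867 = 1·139467 + 60400
139467 = 2·60400 + 18667
60400 = 3·18667 + 4399
18667 = 4·4399 + 1071
4399 = 4·1071 + 115
1071 = 9·115 + 36
115 = 3·36 + 7
36 = 5·7 + 1
7 = 7·1 + 0
Since gcd(139467, 199867) = 1, back-substitute to write 1 as a combination:
1 = 36 − 5·7
1 = −5·115 + 16·36
1 = 16·1071 − 149·115
1 = −149·4399 + 612·1071
1 = 612·18667 − 2597·4399
1 = −2597·60400 + 8403·18667
1 = 8403·139467 − 19403·60400
1 = −19403·199867 + 27806·139467
So 139467·27806 ≡ 1 (mod 199867).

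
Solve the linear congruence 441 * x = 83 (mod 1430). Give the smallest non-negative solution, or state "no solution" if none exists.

First find gcd(441, 1430):
1430 = 3·441 + 107
441 = 4·107 + 13
107 = 8·13 + 3
13 = 4·3 + 1
3 = 3·1 + 0
gcd = 1, so a unique solution mod 1430 exists.
Back-substitute for the Bézout coefficients:
1 = 13 − 4·3
1 = −4·107 + 33·13
1 = 33·441 − 136·107
1 = −136·1430 + 441·441
So 441·(441) ≡ 1 (mod 1430), giving 441⁻¹ ≡ 441.
x ≡ 441⁻¹·83 ≡ 441·83 ≡ 853 (mod 1430).

853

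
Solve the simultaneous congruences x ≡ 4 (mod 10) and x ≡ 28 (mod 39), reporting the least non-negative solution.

184

Write x = 4 + 10·k. Then 10·k ≡ 28 − 4 ≡ 24 (mod 39).
Need 10⁻¹ mod 39. Extended Euclid on (39, 10):
39 = 3×10 + 9
10 = 1×9 + 1
9 = 9×1 + 0
Back-substitute:
1 = 10 − 9
1 = −39 + 4·10
10⁻¹ ≡ 4 (mod 39), so k ≡ 4·24 ≡ 18 (mod 39).
x = 4 + 10·18 = 184.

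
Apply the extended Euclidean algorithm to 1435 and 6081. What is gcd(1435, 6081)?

Apply Euclid's algorithm to 6081 and 1435:
6081 = 4*1435 + 341
1435 = 4*341 + 71
341 = 4*71 + 57
71 = 1*57 + 14
57 = 4*14 + 1
14 = 14*1 + 0
gcd(1435, 6081) = 1.
Back-substituting:
1 = 57 − 4·14
1 = −4·71 + 5·57
1 = 5·341 − 24·71
1 = −24·1435 + 101·341
1 = 101·6081 − 428·1435
So 1 = (101)·6081 + (-428)·1435.

1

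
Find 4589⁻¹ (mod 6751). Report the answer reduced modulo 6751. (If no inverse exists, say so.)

Apply the Euclidean algorithm to 6751 and 4589:
6751 = 1*4589 + 2162
4589 = 2*2162 + 265
2162 = 8*265 + 42
265 = 6*42 + 13
42 = 3*13 + 3
13 = 4*3 + 1
3 = 3*1 + 0
The gcd is 1. Working backward:
1 = 13 − 4·3
1 = −4·42 + 13·13
1 = 13·265 − 82·42
1 = −82·2162 + 669·265
1 = 669·4589 − 1420·2162
1 = −1420·6751 + 2089·4589
So 4589·2089 ≡ 1 (mod 6751).

2089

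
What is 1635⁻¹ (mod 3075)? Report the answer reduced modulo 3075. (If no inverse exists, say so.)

no inverse exists

Compute gcd(1635, 3075):
3075 = 1*1635 + 1440
1635 = 1*1440 + 195
1440 = 7*195 + 75
195 = 2*75 + 45
75 = 1*45 + 30
45 = 1*30 + 15
30 = 2*15 + 0
Since gcd = 15 > 1, 1635 is not a unit mod 3075.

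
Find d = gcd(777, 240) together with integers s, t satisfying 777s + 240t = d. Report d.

Repeated division:
777 = 3×240 + 57
240 = 4×57 + 12
57 = 4×12 + 9
12 = 1×9 + 3
9 = 3×3 + 0
gcd(777, 240) = 3.
Express as a combination:
3 = 12 − 9
3 = −57 + 5·12
3 = 5·240 − 21·57
3 = −21·777 + 68·240
So 3 = (-21)·777 + (68)·240.

3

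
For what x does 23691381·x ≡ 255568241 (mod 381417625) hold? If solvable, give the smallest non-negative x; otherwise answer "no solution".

56350061

First find gcd(23691381, 381417625):
381417625 = 16×23691381 + 2355529
23691381 = 10×2355529 + 136091
2355529 = 17×136091 + 41982
136091 = 3×41982 + 10145
41982 = 4×10145 + 1402
10145 = 7×1402 + 331
1402 = 4×331 + 78
331 = 4×78 + 19
78 = 4×19 + 2
19 = 9×2 + 1
2 = 2×1 + 0
gcd = 1, so a unique solution mod 381417625 exists.
Back-substitute for the Bézout coefficients:
1 = 19 − 9·2
1 = −9·78 + 37·19
1 = 37·331 − 157·78
1 = −157·1402 + 665·331
1 = 665·10145 − 4812·1402
1 = −4812·41982 + 19913·10145
1 = 19913·136091 − 64551·41982
1 = −64551·2355529 + 1117280·136091
1 = 1117280·23691381 − 11237351·2355529
1 = −11237351·381417625 + 180914896·23691381
So 23691381·(180914896) ≡ 1 (mod 381417625), giving 23691381⁻¹ ≡ 180914896.
x ≡ 23691381⁻¹·255568241 ≡ 180914896·255568241 ≡ 56350061 (mod 381417625).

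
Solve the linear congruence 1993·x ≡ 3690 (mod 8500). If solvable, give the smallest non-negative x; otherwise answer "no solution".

First find gcd(1993, 8500):
8500 = 4*1993 + 528
1993 = 3*528 + 409
528 = 1*409 + 119
409 = 3*119 + 52
119 = 2*52 + 15
52 = 3*15 + 7
15 = 2*7 + 1
7 = 7*1 + 0
gcd = 1, so a unique solution mod 8500 exists.
Back-substitute for the Bézout coefficients:
1 = 15 − 2·7
1 = −2·52 + 7·15
1 = 7·119 − 16·52
1 = −16·409 + 55·119
1 = 55·528 − 71·409
1 = −71·1993 + 268·528
1 = 268·8500 − 1143·1993
So 1993·(-1143) ≡ 1 (mod 8500), giving 1993⁻¹ ≡ 7357.
x ≡ 1993⁻¹·3690 ≡ 7357·3690 ≡ 6830 (mod 8500).

6830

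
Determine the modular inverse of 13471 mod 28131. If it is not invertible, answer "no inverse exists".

Run Euclid on (28131, 13471):
28131 = 2*13471 + 1189
13471 = 11*1189 + 392
1189 = 3*392 + 13
392 = 30*13 + 2
13 = 6*2 + 1
2 = 2*1 + 0
gcd = 1, so the inverse exists. Back-substitute:
1 = 13 − 6·2
1 = −6·392 + 181·13
1 = 181·1189 − 549·392
1 = −549·13471 + 6220·1189
1 = 6220·28131 − 12989·13471
Thus 13471·(-12989) ≡ 1 (mod 28131); reducing, -12989 mod 28131 = 15142.

15142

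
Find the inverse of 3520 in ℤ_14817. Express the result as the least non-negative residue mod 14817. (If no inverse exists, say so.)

Compute gcd(3520, 14817):
14817 = 4*3520 + 737
3520 = 4*737 + 572
737 = 1*572 + 165
572 = 3*165 + 77
165 = 2*77 + 11
77 = 7*11 + 0
The gcd is 11, not 1, hence no inverse exists.

no inverse exists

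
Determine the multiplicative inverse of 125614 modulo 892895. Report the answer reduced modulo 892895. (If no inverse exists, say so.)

gcd(892895, 125614) by repeated division:
892895 = 7*125614 + 13597
125614 = 9*13597 + 3241
13597 = 4*3241 + 633
3241 = 5*633 + 76
633 = 8*76 + 25
76 = 3*25 + 1
25 = 25*1 + 0
Since gcd(125614, 892895) = 1, back-substitute to write 1 as a combination:
1 = 76 − 3·25
1 = −3·633 + 25·76
1 = 25·3241 − 128·633
1 = −128·13597 + 537·3241
1 = 537·125614 − 4961·13597
1 = −4961·892895 + 35264·125614
So 125614·35264 ≡ 1 (mod 892895).

35264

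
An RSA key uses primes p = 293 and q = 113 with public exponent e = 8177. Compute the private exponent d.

24529

φ(n) = (p−1)(q−1) = 292·112 = 32704.
Need d with 8177·d ≡ 1 (mod 32704). Apply the extended Euclidean algorithm:
32704 = 3·8177 + 8173
8177 = 1·8173 + 4
8173 = 2043·4 + 1
4 = 4·1 + 0
Back-substitute:
1 = 8173 − 2043·4
1 = −2043·8177 + 2044·8173
1 = 2044·32704 − 8175·8177
So 8177·(-8175) ≡ 1 (mod 32704), hence d ≡ -8175 ≡ 24529 (mod 32704).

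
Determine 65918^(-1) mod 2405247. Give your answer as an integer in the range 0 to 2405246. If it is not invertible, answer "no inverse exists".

1077614

Run Euclid on (2405247, 65918):
2405247 = 36*65918 + 32199
65918 = 2*32199 + 1520
32199 = 21*1520 + 279
1520 = 5*279 + 125
279 = 2*125 + 29
125 = 4*29 + 9
29 = 3*9 + 2
9 = 4*2 + 1
2 = 2*1 + 0
gcd = 1, so the inverse exists. Back-substitute:
1 = 9 − 4·2
1 = −4·29 + 13·9
1 = 13·125 − 56·29
1 = −56·279 + 125·125
1 = 125·1520 − 681·279
1 = −681·32199 + 14426·1520
1 = 14426·65918 − 29533·32199
1 = −29533·2405247 + 1077614·65918
So 65918·1077614 ≡ 1 (mod 2405247).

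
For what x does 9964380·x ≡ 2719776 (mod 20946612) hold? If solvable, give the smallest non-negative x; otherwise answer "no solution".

1713298

First find gcd(9964380, 20946612):
20946612 = 2*9964380 + 1017852
9964380 = 9*1017852 + 803712
1017852 = 1*803712 + 214140
803712 = 3*214140 + 161292
214140 = 1*161292 + 52848
161292 = 3*52848 + 2748
52848 = 19*2748 + 636
2748 = 4*636 + 204
636 = 3*204 + 24
204 = 8*24 + 12
24 = 2*12 + 0
gcd = 12 and 12 | 2719776, so solutions exist. Divide through by 12: 830365x ≡ 226648 (mod 1745551).
Now find 830365⁻¹ mod 1745551:
1745551 = 2*830365 + 84821
830365 = 9*84821 + 66976
84821 = 1*66976 + 17845
66976 = 3*17845 + 13441
17845 = 1*13441 + 4404
13441 = 3*4404 + 229
4404 = 19*229 + 53
229 = 4*53 + 17
53 = 3*17 + 2
17 = 8*2 + 1
2 = 2*1 + 0
Back-substitute:
1 = 17 − 8·2
1 = −8·53 + 25·17
1 = 25·229 − 108·53
1 = −108·4404 + 2077·229
1 = 2077·13441 − 6339·4404
1 = −6339·17845 + 8416·13441
1 = 8416·66976 − 31587·17845
1 = −31587·84821 + 40003·66976
1 = 40003·830365 − 391614·84821
1 = −391614·1745551 + 823231·830365
So 830365⁻¹ ≡ 823231 (mod 1745551).
Then x ≡ 823231·226648 ≡ 1713298 (mod 1745551); the smallest non-negative solution is x = 1713298.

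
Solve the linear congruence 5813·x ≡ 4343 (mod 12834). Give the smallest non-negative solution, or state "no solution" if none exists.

First find gcd(5813, 12834):
12834 = 2×5813 + 1208
5813 = 4×1208 + 981
1208 = 1×981 + 227
981 = 4×227 + 73
227 = 3×73 + 8
73 = 9×8 + 1
8 = 8×1 + 0
gcd = 1, so a unique solution mod 12834 exists.
Back-substitute for the Bézout coefficients:
1 = 73 − 9·8
1 = −9·227 + 28·73
1 = 28·981 − 121·227
1 = −121·1208 + 149·981
1 = 149·5813 − 717·1208
1 = −717·12834 + 1583·5813
So 5813·(1583) ≡ 1 (mod 12834), giving 5813⁻¹ ≡ 1583.
x ≡ 5813⁻¹·4343 ≡ 1583·4343 ≡ 8779 (mod 12834).

8779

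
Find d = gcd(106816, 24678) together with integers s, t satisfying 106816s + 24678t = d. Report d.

Repeated division:
106816 = 4*24678 + 8104
24678 = 3*8104 + 366
8104 = 22*366 + 52
366 = 7*52 + 2
52 = 26*2 + 0
gcd(106816, 24678) = 2.
Back-substituting:
2 = 366 − 7·52
2 = −7·8104 + 155·366
2 = 155·24678 − 472·8104
2 = −472·106816 + 2043·24678
So 2 = (-472)·106816 + (2043)·24678.

2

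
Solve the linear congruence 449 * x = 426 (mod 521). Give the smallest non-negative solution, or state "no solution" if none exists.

First find gcd(449, 521):
521 = 1·449 + 72
449 = 6·72 + 17
72 = 4·17 + 4
17 = 4·4 + 1
4 = 4·1 + 0
gcd = 1, so a unique solution mod 521 exists.
Back-substitute for the Bézout coefficients:
1 = 17 − 4·4
1 = −4·72 + 17·17
1 = 17·449 − 106·72
1 = −106·521 + 123·449
So 449·(123) ≡ 1 (mod 521), giving 449⁻¹ ≡ 123.
x ≡ 449⁻¹·426 ≡ 123·426 ≡ 298 (mod 521).

298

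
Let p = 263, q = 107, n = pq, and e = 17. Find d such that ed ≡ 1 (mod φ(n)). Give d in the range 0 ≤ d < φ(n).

φ(n) = (p−1)(q−1) = 262·106 = 27772.
Need d with 17·d ≡ 1 (mod 27772). Apply the extended Euclidean algorithm:
27772 = 1633·17 + 11
17 = 1·11 + 6
11 = 1·6 + 5
6 = 1·5 + 1
5 = 5·1 + 0
Back-substitute:
1 = 6 − 5
1 = −11 + 2·6
1 = 2·17 − 3·11
1 = −3·27772 + 4901·17
So 17·4901 ≡ 1 (mod 27772), hence d = 4901.

4901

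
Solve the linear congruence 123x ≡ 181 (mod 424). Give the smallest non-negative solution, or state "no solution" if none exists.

First find gcd(123, 424):
424 = 3·123 + 55
123 = 2·55 + 13
55 = 4·13 + 3
13 = 4·3 + 1
3 = 3·1 + 0
gcd = 1, so a unique solution mod 424 exists.
Back-substitute for the Bézout coefficients:
1 = 13 − 4·3
1 = −4·55 + 17·13
1 = 17·123 − 38·55
1 = −38·424 + 131·123
So 123·(131) ≡ 1 (mod 424), giving 123⁻¹ ≡ 131.
x ≡ 123⁻¹·181 ≡ 131·181 ≡ 391 (mod 424).

391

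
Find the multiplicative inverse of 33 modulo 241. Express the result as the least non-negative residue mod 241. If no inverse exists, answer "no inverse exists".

168

Extended Euclidean algorithm:
241 = 7*33 + 10
33 = 3*10 + 3
10 = 3*3 + 1
3 = 3*1 + 0
The gcd is 1. Working backward:
1 = 10 − 3·3
1 = −3·33 + 10·10
1 = 10·241 − 73·33
So 33·(-73) ≡ 1 (mod 241), and -73 ≡ 168 (mod 241).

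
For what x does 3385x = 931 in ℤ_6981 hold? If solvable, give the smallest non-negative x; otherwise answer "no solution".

2638

First find gcd(3385, 6981):
6981 = 2·3385 + 211
3385 = 16·211 + 9
211 = 23·9 + 4
9 = 2·4 + 1
4 = 4·1 + 0
gcd = 1, so a unique solution mod 6981 exists.
Back-substitute for the Bézout coefficients:
1 = 9 − 2·4
1 = −2·211 + 47·9
1 = 47·3385 − 754·211
1 = −754·6981 + 1555·3385
So 3385·(1555) ≡ 1 (mod 6981), giving 3385⁻¹ ≡ 1555.
x ≡ 3385⁻¹·931 ≡ 1555·931 ≡ 2638 (mod 6981).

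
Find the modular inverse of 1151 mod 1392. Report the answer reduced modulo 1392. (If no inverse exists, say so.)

335

Extended Euclidean algorithm:
1392 = 1*1151 + 241
1151 = 4*241 + 187
241 = 1*187 + 54
187 = 3*54 + 25
54 = 2*25 + 4
25 = 6*4 + 1
4 = 4*1 + 0
The gcd is 1. Working backward:
1 = 25 − 6·4
1 = −6·54 + 13·25
1 = 13·187 − 45·54
1 = −45·241 + 58·187
1 = 58·1151 − 277·241
1 = −277·1392 + 335·1151
So 1151·335 ≡ 1 (mod 1392).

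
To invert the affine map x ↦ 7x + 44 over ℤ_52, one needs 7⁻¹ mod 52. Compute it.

15

gcd(52, 7) by repeated division:
52 = 7·7 + 3
7 = 2·3 + 1
3 = 3·1 + 0
The gcd is 1. Working backward:
1 = 7 − 2·3
1 = −2·52 + 15·7
So 7·15 ≡ 1 (mod 52).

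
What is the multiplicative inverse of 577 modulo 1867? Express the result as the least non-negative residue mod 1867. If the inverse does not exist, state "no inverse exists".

453

Apply the Euclidean algorithm to 1867 and 577:
1867 = 3·577 + 136
577 = 4·136 + 33
136 = 4·33 + 4
33 = 8·4 + 1
4 = 4·1 + 0
gcd = 1, so the inverse exists. Back-substitute:
1 = 33 − 8·4
1 = −8·136 + 33·33
1 = 33·577 − 140·136
1 = −140·1867 + 453·577
So 577·453 ≡ 1 (mod 1867).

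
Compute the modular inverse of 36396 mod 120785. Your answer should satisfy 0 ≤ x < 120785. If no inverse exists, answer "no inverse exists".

93091

gcd(120785, 36396) by repeated division:
120785 = 3×36396 + 11597
36396 = 3×11597 + 1605
11597 = 7×1605 + 362
1605 = 4×362 + 157
362 = 2×157 + 48
157 = 3×48 + 13
48 = 3×13 + 9
13 = 1×9 + 4
9 = 2×4 + 1
4 = 4×1 + 0
The gcd is 1. Working backward:
1 = 9 − 2·4
1 = −2·13 + 3·9
1 = 3·48 − 11·13
1 = −11·157 + 36·48
1 = 36·362 − 83·157
1 = −83·1605 + 368·362
1 = 368·11597 − 2659·1605
1 = −2659·36396 + 8345·11597
1 = 8345·120785 − 27694·36396
So 36396·(-27694) ≡ 1 (mod 120785), and -27694 ≡ 93091 (mod 120785).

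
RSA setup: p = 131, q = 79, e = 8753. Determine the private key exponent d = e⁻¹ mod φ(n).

φ(n) = (p−1)(q−1) = 130·78 = 10140.
Need d with 8753·d ≡ 1 (mod 10140). Apply the extended Euclidean algorithm:
10140 = 1*8753 + 1387
8753 = 6*1387 + 431
1387 = 3*431 + 94
431 = 4*94 + 55
94 = 1*55 + 39
55 = 1*39 + 16
39 = 2*16 + 7
16 = 2*7 + 2
7 = 3*2 + 1
2 = 2*1 + 0
Back-substitute:
1 = 7 − 3·2
1 = −3·16 + 7·7
1 = 7·39 − 17·16
1 = −17·55 + 24·39
1 = 24·94 − 41·55
1 = −41·431 + 188·94
1 = 188·1387 − 605·431
1 = −605·8753 + 3818·1387
1 = 3818·10140 − 4423·8753
So 8753·(-4423) ≡ 1 (mod 10140), hence d ≡ -4423 ≡ 5717 (mod 10140).

5717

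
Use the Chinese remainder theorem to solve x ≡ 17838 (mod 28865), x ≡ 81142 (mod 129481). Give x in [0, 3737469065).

Write x = 17838 + 28865·k. Then 28865·k ≡ 81142 − 17838 ≡ 63304 (mod 129481).
Need 28865⁻¹ mod 129481. Extended Euclid on (129481, 28865):
129481 = 4*28865 + 14021
28865 = 2*14021 + 823
14021 = 17*823 + 30
823 = 27*30 + 13
30 = 2*13 + 4
13 = 3*4 + 1
4 = 4*1 + 0
Back-substitute:
1 = 13 − 3·4
1 = −3·30 + 7·13
1 = 7·823 − 192·30
1 = −192·14021 + 3271·823
1 = 3271·28865 − 6734·14021
1 = −6734·129481 + 30207·28865
28865⁻¹ ≡ 30207 (mod 129481), so k ≡ 30207·63304 ≡ 48520 (mod 129481).
x = 17838 + 28865·48520 = 1400547638.

1400547638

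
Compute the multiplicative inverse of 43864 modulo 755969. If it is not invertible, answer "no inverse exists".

gcd(755969, 43864) by repeated division:
755969 = 17×43864 + 10281
43864 = 4×10281 + 2740
10281 = 3×2740 + 2061
2740 = 1×2061 + 679
2061 = 3×679 + 24
679 = 28×24 + 7
24 = 3×7 + 3
7 = 2×3 + 1
3 = 3×1 + 0
gcd = 1, so the inverse exists. Back-substitute:
1 = 7 − 2·3
1 = −2·24 + 7·7
1 = 7·679 − 198·24
1 = −198·2061 + 601·679
1 = 601·2740 − 799·2061
1 = −799·10281 + 2998·2740
1 = 2998·43864 − 12791·10281
1 = −12791·755969 + 220445·43864
So 43864·220445 ≡ 1 (mod 755969).

220445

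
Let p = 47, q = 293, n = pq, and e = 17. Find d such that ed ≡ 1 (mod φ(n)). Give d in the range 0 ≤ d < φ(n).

6321

φ(n) = (p−1)(q−1) = 46·292 = 13432.
Need d with 17·d ≡ 1 (mod 13432). Apply the extended Euclidean algorithm:
13432 = 790*17 + 2
17 = 8*2 + 1
2 = 2*1 + 0
Back-substitute:
1 = 17 − 8·2
1 = −8·13432 + 6321·17
So 17·6321 ≡ 1 (mod 13432), hence d = 6321.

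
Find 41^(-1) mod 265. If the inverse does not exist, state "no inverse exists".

181

Run Euclid on (265, 41):
265 = 6·41 + 19
41 = 2·19 + 3
19 = 6·3 + 1
3 = 3·1 + 0
The gcd is 1. Working backward:
1 = 19 − 6·3
1 = −6·41 + 13·19
1 = 13·265 − 84·41
Thus 41·(-84) ≡ 1 (mod 265); reducing, -84 mod 265 = 181.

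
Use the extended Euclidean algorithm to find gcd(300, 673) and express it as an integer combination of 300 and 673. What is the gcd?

1

Repeated division:
673 = 2*300 + 73
300 = 4*73 + 8
73 = 9*8 + 1
8 = 8*1 + 0
gcd(300, 673) = 1.
Working backward:
1 = 73 − 9·8
1 = −9·300 + 37·73
1 = 37·673 − 83·300
So 1 = (37)·673 + (-83)·300.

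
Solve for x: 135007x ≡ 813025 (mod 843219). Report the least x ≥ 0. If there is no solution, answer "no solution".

First find gcd(135007, 843219):
843219 = 6×135007 + 33177
135007 = 4×33177 + 2299
33177 = 14×2299 + 991
2299 = 2×991 + 317
991 = 3×317 + 40
317 = 7×40 + 37
40 = 1×37 + 3
37 = 12×3 + 1
3 = 3×1 + 0
gcd = 1, so a unique solution mod 843219 exists.
Back-substitute for the Bézout coefficients:
1 = 37 − 12·3
1 = −12·40 + 13·37
1 = 13·317 − 103·40
1 = −103·991 + 322·317
1 = 322·2299 − 747·991
1 = −747·33177 + 10780·2299
1 = 10780·135007 − 43867·33177
1 = −43867·843219 + 273982·135007
So 135007·(273982) ≡ 1 (mod 843219), giving 135007⁻¹ ≡ 273982.
x ≡ 135007⁻¹·813025 ≡ 273982·813025 ≡ 209101 (mod 843219).

209101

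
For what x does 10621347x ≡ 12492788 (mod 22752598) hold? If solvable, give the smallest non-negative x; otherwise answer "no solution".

First find gcd(10621347, 22752598):
22752598 = 2·10621347 + 1509904
10621347 = 7·1509904 + 52019
1509904 = 29·52019 + 1353
52019 = 38·1353 + 605
1353 = 2·605 + 143
605 = 4·143 + 33
143 = 4·33 + 11
33 = 3·11 + 0
gcd = 11 and 11 | 12492788, so solutions exist. Divide through by 11: 965577x ≡ 1135708 (mod 2068418).
Now find 965577⁻¹ mod 2068418:
2068418 = 2*965577 + 137264
965577 = 7*137264 + 4729
137264 = 29*4729 + 123
4729 = 38*123 + 55
123 = 2*55 + 13
55 = 4*13 + 3
13 = 4*3 + 1
3 = 3*1 + 0
Back-substitute:
1 = 13 − 4·3
1 = −4·55 + 17·13
1 = 17·123 − 38·55
1 = −38·4729 + 1461·123
1 = 1461·137264 − 42407·4729
1 = −42407·965577 + 298310·137264
1 = 298310·2068418 − 639027·965577
So 965577·(-639027) ≡ 1 (mod 2068418), i.e. 965577⁻¹ ≡ 1429391.
Then x ≡ 1429391·1135708 ≡ 1884380 (mod 2068418); the smallest non-negative solution is x = 1884380.

1884380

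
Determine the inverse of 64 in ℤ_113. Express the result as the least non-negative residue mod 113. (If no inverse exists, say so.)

gcd(113, 64) by repeated division:
113 = 1×64 + 49
64 = 1×49 + 15
49 = 3×15 + 4
15 = 3×4 + 3
4 = 1×3 + 1
3 = 3×1 + 0
Since gcd(64, 113) = 1, back-substitute to write 1 as a combination:
1 = 4 − 3
1 = −15 + 4·4
1 = 4·49 − 13·15
1 = −13·64 + 17·49
1 = 17·113 − 30·64
Thus 64·(-30) ≡ 1 (mod 113); reducing, -30 mod 113 = 83.

83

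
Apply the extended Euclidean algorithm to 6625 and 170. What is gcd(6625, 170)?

5

Euclidean algorithm:
6625 = 38*170 + 165
170 = 1*165 + 5
165 = 33*5 + 0
gcd(6625, 170) = 5.
Back-substituting:
5 = 170 − 165
5 = −6625 + 39·170
So 5 = (-1)·6625 + (39)·170.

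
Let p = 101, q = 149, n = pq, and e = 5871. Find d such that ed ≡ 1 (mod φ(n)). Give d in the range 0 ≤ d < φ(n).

1631

φ(n) = (p−1)(q−1) = 100·148 = 14800.
Need d with 5871·d ≡ 1 (mod 14800). Apply the extended Euclidean algorithm:
14800 = 2·5871 + 3058
5871 = 1·3058 + 2813
3058 = 1·2813 + 245
2813 = 11·245 + 118
245 = 2·118 + 9
118 = 13·9 + 1
9 = 9·1 + 0
Back-substitute:
1 = 118 − 13·9
1 = −13·245 + 27·118
1 = 27·2813 − 310·245
1 = −310·3058 + 337·2813
1 = 337·5871 − 647·3058
1 = −647·14800 + 1631·5871
So 5871·1631 ≡ 1 (mod 14800), hence d = 1631.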